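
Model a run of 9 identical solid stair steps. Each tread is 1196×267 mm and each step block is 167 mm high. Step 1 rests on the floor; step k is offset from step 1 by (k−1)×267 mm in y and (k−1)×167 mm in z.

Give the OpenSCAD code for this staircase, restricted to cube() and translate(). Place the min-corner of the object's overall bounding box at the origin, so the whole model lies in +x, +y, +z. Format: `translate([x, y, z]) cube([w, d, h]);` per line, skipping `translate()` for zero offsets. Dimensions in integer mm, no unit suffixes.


cube([1196, 267, 167]);
translate([0, 267, 167]) cube([1196, 267, 167]);
translate([0, 534, 334]) cube([1196, 267, 167]);
translate([0, 801, 501]) cube([1196, 267, 167]);
translate([0, 1068, 668]) cube([1196, 267, 167]);
translate([0, 1335, 835]) cube([1196, 267, 167]);
translate([0, 1602, 1002]) cube([1196, 267, 167]);
translate([0, 1869, 1169]) cube([1196, 267, 167]);
translate([0, 2136, 1336]) cube([1196, 267, 167]);


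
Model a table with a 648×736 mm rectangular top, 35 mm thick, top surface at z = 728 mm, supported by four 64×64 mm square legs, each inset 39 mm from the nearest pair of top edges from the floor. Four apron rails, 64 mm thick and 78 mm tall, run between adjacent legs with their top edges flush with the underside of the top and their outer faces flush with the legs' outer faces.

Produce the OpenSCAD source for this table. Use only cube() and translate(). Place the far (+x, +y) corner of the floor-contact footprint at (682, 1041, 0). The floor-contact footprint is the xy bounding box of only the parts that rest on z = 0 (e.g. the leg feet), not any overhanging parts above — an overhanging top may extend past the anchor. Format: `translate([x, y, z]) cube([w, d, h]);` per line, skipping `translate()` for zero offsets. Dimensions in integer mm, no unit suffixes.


translate([73, 344, 693]) cube([648, 736, 35]);
translate([112, 383, 0]) cube([64, 64, 693]);
translate([618, 383, 0]) cube([64, 64, 693]);
translate([112, 977, 0]) cube([64, 64, 693]);
translate([618, 977, 0]) cube([64, 64, 693]);
translate([176, 383, 615]) cube([442, 64, 78]);
translate([176, 977, 615]) cube([442, 64, 78]);
translate([112, 447, 615]) cube([64, 530, 78]);
translate([618, 447, 615]) cube([64, 530, 78]);


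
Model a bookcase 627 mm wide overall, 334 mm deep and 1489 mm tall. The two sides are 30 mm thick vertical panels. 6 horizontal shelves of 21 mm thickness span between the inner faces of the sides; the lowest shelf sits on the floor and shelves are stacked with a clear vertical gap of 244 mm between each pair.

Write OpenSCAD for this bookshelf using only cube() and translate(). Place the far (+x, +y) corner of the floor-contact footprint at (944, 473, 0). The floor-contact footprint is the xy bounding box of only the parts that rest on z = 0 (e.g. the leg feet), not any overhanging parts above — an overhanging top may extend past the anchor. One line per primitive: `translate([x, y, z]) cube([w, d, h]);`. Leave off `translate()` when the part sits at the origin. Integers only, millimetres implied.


translate([317, 139, 0]) cube([30, 334, 1489]);
translate([914, 139, 0]) cube([30, 334, 1489]);
translate([347, 139, 0]) cube([567, 334, 21]);
translate([347, 139, 265]) cube([567, 334, 21]);
translate([347, 139, 530]) cube([567, 334, 21]);
translate([347, 139, 795]) cube([567, 334, 21]);
translate([347, 139, 1060]) cube([567, 334, 21]);
translate([347, 139, 1325]) cube([567, 334, 21]);


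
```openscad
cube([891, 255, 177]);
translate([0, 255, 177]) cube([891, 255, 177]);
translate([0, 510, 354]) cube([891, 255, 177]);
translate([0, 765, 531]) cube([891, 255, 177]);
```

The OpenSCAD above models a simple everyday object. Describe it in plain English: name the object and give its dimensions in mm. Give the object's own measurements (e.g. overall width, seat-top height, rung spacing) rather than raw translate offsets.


A straight staircase of 4 solid steps. Each step is 891 mm wide (x), 255 mm deep (y, the going) and 177 mm tall (the rise). The first step rests on the floor; each subsequent step sits one going further in +y and one rise higher in +z, directly behind and above the previous step with no overlap.


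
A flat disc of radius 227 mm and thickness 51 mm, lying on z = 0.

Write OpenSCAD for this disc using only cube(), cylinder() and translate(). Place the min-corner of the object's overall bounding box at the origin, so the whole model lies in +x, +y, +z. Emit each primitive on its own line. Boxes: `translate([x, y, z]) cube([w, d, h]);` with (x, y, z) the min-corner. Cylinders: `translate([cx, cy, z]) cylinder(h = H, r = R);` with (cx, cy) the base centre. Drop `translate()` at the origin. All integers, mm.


translate([227, 227, 0]) cylinder(h = 51, r = 227);


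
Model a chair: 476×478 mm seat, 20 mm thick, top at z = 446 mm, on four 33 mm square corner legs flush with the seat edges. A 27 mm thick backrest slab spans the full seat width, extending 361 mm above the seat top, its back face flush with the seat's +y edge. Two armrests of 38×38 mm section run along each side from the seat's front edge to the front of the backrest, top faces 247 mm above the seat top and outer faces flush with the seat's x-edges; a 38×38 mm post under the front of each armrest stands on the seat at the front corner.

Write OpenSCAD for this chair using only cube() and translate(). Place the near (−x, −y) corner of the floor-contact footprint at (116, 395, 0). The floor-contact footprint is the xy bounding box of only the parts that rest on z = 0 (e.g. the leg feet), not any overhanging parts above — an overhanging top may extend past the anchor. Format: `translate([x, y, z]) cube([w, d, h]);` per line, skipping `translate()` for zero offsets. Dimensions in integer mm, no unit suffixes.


translate([116, 395, 426]) cube([476, 478, 20]);
translate([116, 395, 0]) cube([33, 33, 426]);
translate([559, 395, 0]) cube([33, 33, 426]);
translate([116, 840, 0]) cube([33, 33, 426]);
translate([559, 840, 0]) cube([33, 33, 426]);
translate([116, 846, 446]) cube([476, 27, 361]);
translate([116, 395, 655]) cube([38, 451, 38]);
translate([554, 395, 655]) cube([38, 451, 38]);
translate([116, 395, 446]) cube([38, 38, 209]);
translate([554, 395, 446]) cube([38, 38, 209]);


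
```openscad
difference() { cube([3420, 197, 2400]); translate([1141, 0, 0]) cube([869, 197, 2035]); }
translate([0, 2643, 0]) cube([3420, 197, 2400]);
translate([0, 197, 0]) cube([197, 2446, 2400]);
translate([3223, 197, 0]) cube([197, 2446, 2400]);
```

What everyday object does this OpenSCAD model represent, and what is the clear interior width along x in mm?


A single room. The interior width is 3026 mm.

Four walls enclosing a rectangle with a door in the front wall — a room. Outside width 3420 minus two 197 mm walls gives 3026 mm.


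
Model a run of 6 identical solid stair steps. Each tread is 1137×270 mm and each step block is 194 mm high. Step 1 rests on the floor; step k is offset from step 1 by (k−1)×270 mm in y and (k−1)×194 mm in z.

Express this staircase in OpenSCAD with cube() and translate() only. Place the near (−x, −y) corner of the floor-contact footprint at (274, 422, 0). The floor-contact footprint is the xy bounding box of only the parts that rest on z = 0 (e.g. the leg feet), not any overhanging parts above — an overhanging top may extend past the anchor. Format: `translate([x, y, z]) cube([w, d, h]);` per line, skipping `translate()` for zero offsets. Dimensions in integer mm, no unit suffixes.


translate([274, 422, 0]) cube([1137, 270, 194]);
translate([274, 692, 194]) cube([1137, 270, 194]);
translate([274, 962, 388]) cube([1137, 270, 194]);
translate([274, 1232, 582]) cube([1137, 270, 194]);
translate([274, 1502, 776]) cube([1137, 270, 194]);
translate([274, 1772, 970]) cube([1137, 270, 194]);


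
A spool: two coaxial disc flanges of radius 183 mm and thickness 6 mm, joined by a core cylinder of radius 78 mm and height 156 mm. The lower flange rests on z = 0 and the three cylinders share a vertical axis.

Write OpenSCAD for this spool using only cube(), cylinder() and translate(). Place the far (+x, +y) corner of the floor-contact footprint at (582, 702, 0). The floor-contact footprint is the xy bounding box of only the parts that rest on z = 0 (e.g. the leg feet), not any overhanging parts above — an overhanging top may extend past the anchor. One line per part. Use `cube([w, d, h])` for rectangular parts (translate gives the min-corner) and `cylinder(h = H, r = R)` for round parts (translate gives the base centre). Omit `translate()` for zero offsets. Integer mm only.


translate([399, 519, 0]) cylinder(h = 6, r = 183);
translate([399, 519, 6]) cylinder(h = 156, r = 78);
translate([399, 519, 162]) cylinder(h = 6, r = 183);


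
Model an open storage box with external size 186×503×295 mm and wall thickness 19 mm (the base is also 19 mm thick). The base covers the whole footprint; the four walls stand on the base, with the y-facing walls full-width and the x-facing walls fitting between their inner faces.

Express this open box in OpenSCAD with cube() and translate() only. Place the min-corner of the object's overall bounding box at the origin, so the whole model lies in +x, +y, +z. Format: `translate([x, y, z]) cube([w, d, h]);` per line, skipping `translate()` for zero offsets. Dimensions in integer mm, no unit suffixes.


cube([186, 503, 19]);
translate([0, 0, 19]) cube([186, 19, 276]);
translate([0, 484, 19]) cube([186, 19, 276]);
translate([0, 19, 19]) cube([19, 465, 276]);
translate([167, 19, 19]) cube([19, 465, 276]);


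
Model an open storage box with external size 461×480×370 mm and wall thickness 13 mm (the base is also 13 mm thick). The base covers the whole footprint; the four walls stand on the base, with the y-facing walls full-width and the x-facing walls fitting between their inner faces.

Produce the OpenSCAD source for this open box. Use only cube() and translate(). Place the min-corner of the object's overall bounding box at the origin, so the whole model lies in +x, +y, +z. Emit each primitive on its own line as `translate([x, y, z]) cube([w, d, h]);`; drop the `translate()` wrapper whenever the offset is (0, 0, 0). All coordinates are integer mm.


cube([461, 480, 13]);
translate([0, 0, 13]) cube([461, 13, 357]);
translate([0, 467, 13]) cube([461, 13, 357]);
translate([0, 13, 13]) cube([13, 454, 357]);
translate([448, 13, 13]) cube([13, 454, 357]);


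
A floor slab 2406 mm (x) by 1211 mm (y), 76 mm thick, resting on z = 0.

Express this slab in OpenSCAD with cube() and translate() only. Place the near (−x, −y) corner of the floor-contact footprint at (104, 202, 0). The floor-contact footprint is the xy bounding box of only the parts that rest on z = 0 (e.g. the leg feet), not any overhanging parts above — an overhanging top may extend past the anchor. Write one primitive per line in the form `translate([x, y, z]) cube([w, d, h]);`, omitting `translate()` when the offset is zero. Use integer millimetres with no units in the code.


translate([104, 202, 0]) cube([2406, 1211, 76]);


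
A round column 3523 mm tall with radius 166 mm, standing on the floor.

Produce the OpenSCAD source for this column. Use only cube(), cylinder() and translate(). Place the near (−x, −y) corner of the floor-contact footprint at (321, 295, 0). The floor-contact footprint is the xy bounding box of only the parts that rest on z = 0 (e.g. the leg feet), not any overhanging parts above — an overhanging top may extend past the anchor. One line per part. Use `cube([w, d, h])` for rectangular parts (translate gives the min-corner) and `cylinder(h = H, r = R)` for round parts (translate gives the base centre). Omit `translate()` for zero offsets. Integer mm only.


translate([487, 461, 0]) cylinder(h = 3523, r = 166);


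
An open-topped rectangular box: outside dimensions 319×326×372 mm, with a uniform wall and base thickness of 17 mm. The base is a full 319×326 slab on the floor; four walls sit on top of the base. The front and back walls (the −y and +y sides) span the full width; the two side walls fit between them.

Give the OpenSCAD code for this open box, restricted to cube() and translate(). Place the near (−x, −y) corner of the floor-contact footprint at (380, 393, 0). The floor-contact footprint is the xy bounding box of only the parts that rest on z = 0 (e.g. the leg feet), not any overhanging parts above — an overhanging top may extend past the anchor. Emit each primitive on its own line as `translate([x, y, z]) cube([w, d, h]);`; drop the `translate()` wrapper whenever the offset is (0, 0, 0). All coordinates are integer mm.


translate([380, 393, 0]) cube([319, 326, 17]);
translate([380, 393, 17]) cube([319, 17, 355]);
translate([380, 702, 17]) cube([319, 17, 355]);
translate([380, 410, 17]) cube([17, 292, 355]);
translate([682, 410, 17]) cube([17, 292, 355]);


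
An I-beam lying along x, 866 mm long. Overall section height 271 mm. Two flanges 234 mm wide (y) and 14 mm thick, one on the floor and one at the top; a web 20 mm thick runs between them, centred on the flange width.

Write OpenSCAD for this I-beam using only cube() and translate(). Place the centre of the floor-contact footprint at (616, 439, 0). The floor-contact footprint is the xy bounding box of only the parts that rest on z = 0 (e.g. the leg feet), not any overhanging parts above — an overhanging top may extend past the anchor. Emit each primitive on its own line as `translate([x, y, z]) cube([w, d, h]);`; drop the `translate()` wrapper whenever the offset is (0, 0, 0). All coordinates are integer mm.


translate([183, 322, 0]) cube([866, 234, 14]);
translate([183, 429, 14]) cube([866, 20, 243]);
translate([183, 322, 257]) cube([866, 234, 14]);


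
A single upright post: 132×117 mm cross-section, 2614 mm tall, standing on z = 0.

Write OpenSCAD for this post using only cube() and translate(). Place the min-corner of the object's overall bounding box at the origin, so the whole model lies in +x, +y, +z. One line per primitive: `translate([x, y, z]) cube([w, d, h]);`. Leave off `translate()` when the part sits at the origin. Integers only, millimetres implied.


cube([132, 117, 2614]);


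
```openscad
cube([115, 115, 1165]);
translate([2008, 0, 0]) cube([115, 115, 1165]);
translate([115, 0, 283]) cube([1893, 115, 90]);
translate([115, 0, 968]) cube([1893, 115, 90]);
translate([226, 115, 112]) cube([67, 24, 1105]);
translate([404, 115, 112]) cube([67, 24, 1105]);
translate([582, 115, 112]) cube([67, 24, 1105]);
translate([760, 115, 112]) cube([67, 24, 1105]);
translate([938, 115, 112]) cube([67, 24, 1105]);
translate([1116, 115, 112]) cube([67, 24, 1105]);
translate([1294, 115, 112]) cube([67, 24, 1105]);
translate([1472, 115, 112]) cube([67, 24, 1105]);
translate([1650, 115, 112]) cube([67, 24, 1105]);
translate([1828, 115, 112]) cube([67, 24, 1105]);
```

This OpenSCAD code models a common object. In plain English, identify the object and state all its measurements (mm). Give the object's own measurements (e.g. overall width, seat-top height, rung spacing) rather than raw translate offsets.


A fence section. Two 115×115 mm posts, 1165 mm tall, stand on the floor with a clear span of 1893 mm between their inner faces. Two horizontal rails of 115×90 mm section span the gap between the posts with their undersides at z = 283 mm and z = 968 mm, flush with the posts' −y face. 10 pickets, each 67 mm wide, 24 mm thick and 1105 mm tall, are fixed to the +y face of the rails with their bottoms at z = 112 mm, spaced across the span with a 111 mm gap after the −x post and between neighbouring pickets, with 113 mm left before the +x post.


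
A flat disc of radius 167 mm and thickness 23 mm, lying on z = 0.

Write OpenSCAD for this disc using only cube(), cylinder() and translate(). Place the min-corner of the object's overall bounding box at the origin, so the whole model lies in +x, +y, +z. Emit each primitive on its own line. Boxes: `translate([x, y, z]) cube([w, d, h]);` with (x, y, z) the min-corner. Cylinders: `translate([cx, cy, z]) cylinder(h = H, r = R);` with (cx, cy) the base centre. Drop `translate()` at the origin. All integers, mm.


translate([167, 167, 0]) cylinder(h = 23, r = 167);


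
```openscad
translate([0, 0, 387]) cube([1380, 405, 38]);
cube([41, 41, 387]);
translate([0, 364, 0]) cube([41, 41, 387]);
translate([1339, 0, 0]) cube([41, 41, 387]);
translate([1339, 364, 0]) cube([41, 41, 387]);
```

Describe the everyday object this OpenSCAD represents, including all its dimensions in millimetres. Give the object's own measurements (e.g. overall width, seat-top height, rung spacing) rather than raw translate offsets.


A bench: a 1380×405 mm seat slab, 38 mm thick, top at z = 425 mm, on four 41×41 mm square legs flush with the seat corners and standing on z = 0.


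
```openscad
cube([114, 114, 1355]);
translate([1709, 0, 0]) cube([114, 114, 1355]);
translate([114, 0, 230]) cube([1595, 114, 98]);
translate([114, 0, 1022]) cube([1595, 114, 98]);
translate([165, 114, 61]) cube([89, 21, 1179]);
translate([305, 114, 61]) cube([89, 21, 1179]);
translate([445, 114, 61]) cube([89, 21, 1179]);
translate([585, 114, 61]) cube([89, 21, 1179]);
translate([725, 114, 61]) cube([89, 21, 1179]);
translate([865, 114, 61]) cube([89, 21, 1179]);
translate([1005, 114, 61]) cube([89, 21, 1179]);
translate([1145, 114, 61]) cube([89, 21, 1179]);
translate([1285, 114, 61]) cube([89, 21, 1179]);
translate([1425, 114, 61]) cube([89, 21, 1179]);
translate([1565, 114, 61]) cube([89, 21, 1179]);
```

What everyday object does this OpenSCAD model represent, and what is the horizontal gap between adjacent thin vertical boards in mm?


A fence section. The picket gap is 51 mm.

Two posts, two rails, 11 pickets — a fence section. Span 1595 mm holds 11 pickets of 89 mm with 12 equal gaps: ⌊(1595 − 11·89) / 12⌋ = 51 mm.


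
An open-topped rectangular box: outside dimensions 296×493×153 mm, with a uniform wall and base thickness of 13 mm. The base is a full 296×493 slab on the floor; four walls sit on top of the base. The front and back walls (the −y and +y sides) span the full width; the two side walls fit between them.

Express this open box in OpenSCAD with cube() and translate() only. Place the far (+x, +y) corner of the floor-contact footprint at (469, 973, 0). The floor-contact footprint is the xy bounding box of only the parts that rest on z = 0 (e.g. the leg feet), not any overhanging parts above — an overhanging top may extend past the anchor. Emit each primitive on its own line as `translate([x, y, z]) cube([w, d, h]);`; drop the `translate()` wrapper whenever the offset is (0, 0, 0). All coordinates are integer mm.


translate([173, 480, 0]) cube([296, 493, 13]);
translate([173, 480, 13]) cube([296, 13, 140]);
translate([173, 960, 13]) cube([296, 13, 140]);
translate([173, 493, 13]) cube([13, 467, 140]);
translate([456, 493, 13]) cube([13, 467, 140]);


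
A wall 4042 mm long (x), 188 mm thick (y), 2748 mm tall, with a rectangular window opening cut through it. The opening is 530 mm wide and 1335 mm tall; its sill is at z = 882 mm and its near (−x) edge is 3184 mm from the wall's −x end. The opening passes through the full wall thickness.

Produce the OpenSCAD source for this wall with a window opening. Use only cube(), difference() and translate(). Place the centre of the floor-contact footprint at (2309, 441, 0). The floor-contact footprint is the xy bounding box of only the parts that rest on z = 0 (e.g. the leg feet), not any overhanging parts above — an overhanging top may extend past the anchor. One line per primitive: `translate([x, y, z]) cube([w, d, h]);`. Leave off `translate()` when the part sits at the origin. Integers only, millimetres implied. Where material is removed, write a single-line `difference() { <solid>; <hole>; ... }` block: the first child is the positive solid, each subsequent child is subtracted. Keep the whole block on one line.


difference() { translate([288, 347, 0]) cube([4042, 188, 2748]); translate([3472, 347, 882]) cube([530, 188, 1335]); }


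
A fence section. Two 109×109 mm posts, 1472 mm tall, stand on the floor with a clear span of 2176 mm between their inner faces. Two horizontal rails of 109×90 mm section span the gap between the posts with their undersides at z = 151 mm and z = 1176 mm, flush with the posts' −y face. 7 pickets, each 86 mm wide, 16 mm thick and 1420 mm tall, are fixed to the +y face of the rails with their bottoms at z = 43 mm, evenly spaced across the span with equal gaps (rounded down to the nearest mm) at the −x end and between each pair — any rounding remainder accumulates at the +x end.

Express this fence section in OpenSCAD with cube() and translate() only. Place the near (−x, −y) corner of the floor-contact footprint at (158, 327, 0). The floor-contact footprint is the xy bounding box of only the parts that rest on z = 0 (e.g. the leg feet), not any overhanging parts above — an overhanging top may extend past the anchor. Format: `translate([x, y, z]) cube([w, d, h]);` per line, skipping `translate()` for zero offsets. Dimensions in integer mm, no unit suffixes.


translate([158, 327, 0]) cube([109, 109, 1472]);
translate([2443, 327, 0]) cube([109, 109, 1472]);
translate([267, 327, 151]) cube([2176, 109, 90]);
translate([267, 327, 1176]) cube([2176, 109, 90]);
translate([463, 436, 43]) cube([86, 16, 1420]);
translate([745, 436, 43]) cube([86, 16, 1420]);
translate([1027, 436, 43]) cube([86, 16, 1420]);
translate([1309, 436, 43]) cube([86, 16, 1420]);
translate([1591, 436, 43]) cube([86, 16, 1420]);
translate([1873, 436, 43]) cube([86, 16, 1420]);
translate([2155, 436, 43]) cube([86, 16, 1420]);


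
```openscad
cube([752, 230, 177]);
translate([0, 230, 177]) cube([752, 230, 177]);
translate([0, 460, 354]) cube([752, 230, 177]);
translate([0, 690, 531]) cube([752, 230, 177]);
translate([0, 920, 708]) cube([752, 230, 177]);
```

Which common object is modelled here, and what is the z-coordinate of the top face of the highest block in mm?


A staircase. The total rise is 885 mm.

5 identical blocks, each offset up and back from the previous — a staircase. Each step is 177 mm tall and there are 5 of them, so the total rise is 5 × 177 = 885 mm.


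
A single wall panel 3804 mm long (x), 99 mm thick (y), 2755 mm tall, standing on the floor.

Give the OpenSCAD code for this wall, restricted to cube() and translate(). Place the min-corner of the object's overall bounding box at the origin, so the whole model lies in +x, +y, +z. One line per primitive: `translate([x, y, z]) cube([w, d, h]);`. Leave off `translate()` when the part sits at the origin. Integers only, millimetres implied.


cube([3804, 99, 2755]);


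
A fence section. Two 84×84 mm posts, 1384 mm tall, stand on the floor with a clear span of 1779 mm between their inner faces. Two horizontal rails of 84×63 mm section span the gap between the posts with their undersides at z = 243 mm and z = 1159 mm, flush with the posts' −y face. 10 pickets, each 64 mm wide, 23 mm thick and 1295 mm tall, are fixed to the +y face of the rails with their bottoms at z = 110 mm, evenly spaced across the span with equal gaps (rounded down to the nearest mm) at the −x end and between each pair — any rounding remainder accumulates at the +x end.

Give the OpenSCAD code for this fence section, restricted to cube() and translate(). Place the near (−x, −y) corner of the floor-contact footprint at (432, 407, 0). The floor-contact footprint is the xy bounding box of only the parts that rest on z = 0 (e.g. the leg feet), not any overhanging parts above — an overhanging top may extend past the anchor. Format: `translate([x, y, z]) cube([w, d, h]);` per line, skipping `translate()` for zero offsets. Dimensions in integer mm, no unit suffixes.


translate([432, 407, 0]) cube([84, 84, 1384]);
translate([2295, 407, 0]) cube([84, 84, 1384]);
translate([516, 407, 243]) cube([1779, 84, 63]);
translate([516, 407, 1159]) cube([1779, 84, 63]);
translate([619, 491, 110]) cube([64, 23, 1295]);
translate([786, 491, 110]) cube([64, 23, 1295]);
translate([953, 491, 110]) cube([64, 23, 1295]);
translate([1120, 491, 110]) cube([64, 23, 1295]);
translate([1287, 491, 110]) cube([64, 23, 1295]);
translate([1454, 491, 110]) cube([64, 23, 1295]);
translate([1621, 491, 110]) cube([64, 23, 1295]);
translate([1788, 491, 110]) cube([64, 23, 1295]);
translate([1955, 491, 110]) cube([64, 23, 1295]);
translate([2122, 491, 110]) cube([64, 23, 1295]);


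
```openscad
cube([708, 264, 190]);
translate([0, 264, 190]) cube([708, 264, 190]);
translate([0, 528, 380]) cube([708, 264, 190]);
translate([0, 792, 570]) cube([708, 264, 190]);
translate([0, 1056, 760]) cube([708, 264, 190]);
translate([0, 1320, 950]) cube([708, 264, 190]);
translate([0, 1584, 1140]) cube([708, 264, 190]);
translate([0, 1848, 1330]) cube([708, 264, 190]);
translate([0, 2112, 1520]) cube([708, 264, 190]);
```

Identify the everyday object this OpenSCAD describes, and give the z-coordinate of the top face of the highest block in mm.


A staircase. The total rise is 1710 mm.

9 identical blocks, each offset up and back from the previous — a staircase. Each step is 190 mm tall and there are 9 of them, so the total rise is 9 × 190 = 1710 mm.


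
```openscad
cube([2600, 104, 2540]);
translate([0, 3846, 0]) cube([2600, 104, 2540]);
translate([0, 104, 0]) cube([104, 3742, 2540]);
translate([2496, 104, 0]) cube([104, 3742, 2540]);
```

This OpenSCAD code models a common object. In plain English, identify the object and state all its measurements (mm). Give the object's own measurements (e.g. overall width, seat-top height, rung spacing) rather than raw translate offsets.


The wall frame of a small rectangular building: four walls, each 2540 mm tall and 104 mm thick, enclosing a footprint 2600 mm (x) by 3950 mm (y) outside-to-outside, with no floor or roof. The front and back walls (the −y and +y sides) span the full width; the two side walls fit between them.


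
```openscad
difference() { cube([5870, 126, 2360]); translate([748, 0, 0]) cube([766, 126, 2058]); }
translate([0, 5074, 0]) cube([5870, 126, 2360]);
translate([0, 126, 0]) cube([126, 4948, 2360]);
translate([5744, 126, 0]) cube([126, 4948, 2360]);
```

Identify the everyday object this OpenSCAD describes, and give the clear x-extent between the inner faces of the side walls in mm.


A single room. The interior width is 5618 mm.

Four walls enclosing a rectangle with a door in the front wall — a room. Outside width 5870 minus two 126 mm walls gives 5618 mm.


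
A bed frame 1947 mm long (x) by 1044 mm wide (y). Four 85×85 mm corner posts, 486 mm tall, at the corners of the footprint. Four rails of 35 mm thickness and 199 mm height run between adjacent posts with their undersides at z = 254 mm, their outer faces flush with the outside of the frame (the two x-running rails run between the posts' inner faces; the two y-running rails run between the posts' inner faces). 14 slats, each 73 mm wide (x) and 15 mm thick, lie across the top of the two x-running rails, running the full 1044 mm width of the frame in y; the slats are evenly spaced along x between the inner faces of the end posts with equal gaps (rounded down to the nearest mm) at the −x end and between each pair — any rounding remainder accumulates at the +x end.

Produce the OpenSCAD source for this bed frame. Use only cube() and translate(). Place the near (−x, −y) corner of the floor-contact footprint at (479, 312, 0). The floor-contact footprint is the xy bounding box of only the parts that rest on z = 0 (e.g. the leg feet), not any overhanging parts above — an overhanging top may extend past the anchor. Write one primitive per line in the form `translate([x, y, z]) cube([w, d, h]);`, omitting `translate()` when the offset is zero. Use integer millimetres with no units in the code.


translate([479, 312, 0]) cube([85, 85, 486]);
translate([479, 1271, 0]) cube([85, 85, 486]);
translate([2341, 312, 0]) cube([85, 85, 486]);
translate([2341, 1271, 0]) cube([85, 85, 486]);
translate([564, 312, 254]) cube([1777, 35, 199]);
translate([564, 1321, 254]) cube([1777, 35, 199]);
translate([479, 397, 254]) cube([35, 874, 199]);
translate([2391, 397, 254]) cube([35, 874, 199]);
translate([614, 312, 453]) cube([73, 1044, 15]);
translate([737, 312, 453]) cube([73, 1044, 15]);
translate([860, 312, 453]) cube([73, 1044, 15]);
translate([983, 312, 453]) cube([73, 1044, 15]);
translate([1106, 312, 453]) cube([73, 1044, 15]);
translate([1229, 312, 453]) cube([73, 1044, 15]);
translate([1352, 312, 453]) cube([73, 1044, 15]);
translate([1475, 312, 453]) cube([73, 1044, 15]);
translate([1598, 312, 453]) cube([73, 1044, 15]);
translate([1721, 312, 453]) cube([73, 1044, 15]);
translate([1844, 312, 453]) cube([73, 1044, 15]);
translate([1967, 312, 453]) cube([73, 1044, 15]);
translate([2090, 312, 453]) cube([73, 1044, 15]);
translate([2213, 312, 453]) cube([73, 1044, 15]);


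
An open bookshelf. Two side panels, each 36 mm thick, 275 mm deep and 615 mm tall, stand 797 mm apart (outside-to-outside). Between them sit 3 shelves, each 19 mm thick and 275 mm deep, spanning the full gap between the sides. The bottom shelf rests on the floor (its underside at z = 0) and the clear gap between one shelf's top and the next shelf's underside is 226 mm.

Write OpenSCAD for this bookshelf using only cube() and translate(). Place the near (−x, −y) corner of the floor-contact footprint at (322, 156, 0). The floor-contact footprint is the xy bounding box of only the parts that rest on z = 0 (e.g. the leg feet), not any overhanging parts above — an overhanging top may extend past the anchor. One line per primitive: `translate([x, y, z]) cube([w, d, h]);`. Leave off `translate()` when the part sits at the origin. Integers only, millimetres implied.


translate([322, 156, 0]) cube([36, 275, 615]);
translate([1083, 156, 0]) cube([36, 275, 615]);
translate([358, 156, 0]) cube([725, 275, 19]);
translate([358, 156, 245]) cube([725, 275, 19]);
translate([358, 156, 490]) cube([725, 275, 19]);


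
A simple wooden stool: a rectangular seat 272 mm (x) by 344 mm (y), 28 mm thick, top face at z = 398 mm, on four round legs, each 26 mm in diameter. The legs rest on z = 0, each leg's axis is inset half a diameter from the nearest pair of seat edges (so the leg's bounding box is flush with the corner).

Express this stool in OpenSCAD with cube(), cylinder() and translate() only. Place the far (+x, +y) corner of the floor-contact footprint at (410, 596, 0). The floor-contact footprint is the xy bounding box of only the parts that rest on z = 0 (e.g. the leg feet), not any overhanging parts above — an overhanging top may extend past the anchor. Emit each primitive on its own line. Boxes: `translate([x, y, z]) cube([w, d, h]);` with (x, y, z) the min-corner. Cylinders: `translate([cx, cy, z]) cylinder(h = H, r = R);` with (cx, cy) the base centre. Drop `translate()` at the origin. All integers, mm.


translate([138, 252, 370]) cube([272, 344, 28]);
translate([151, 265, 0]) cylinder(h = 370, r = 13);
translate([397, 265, 0]) cylinder(h = 370, r = 13);
translate([151, 583, 0]) cylinder(h = 370, r = 13);
translate([397, 583, 0]) cylinder(h = 370, r = 13);


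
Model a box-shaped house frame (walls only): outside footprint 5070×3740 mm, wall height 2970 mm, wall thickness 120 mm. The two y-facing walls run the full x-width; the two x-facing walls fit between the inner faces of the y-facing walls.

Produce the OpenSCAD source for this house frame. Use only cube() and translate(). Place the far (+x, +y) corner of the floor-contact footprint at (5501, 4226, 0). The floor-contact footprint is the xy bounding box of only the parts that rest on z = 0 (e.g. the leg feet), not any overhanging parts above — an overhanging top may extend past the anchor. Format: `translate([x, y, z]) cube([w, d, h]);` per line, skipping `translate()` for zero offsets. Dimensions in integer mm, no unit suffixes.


translate([431, 486, 0]) cube([5070, 120, 2970]);
translate([431, 4106, 0]) cube([5070, 120, 2970]);
translate([431, 606, 0]) cube([120, 3500, 2970]);
translate([5381, 606, 0]) cube([120, 3500, 2970]);


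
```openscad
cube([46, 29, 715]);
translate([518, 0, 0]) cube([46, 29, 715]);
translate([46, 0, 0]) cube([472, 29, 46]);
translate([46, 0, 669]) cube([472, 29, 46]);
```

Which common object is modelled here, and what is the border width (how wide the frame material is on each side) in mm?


A picture frame. The border width is 46 mm.

Four thin pieces enclosing a rectangular opening — a picture frame. The two full-height stiles are 715 mm tall; the top rail sits at z = 669 and is 46 mm tall, so the border above the opening is 715 − 669 = 46 mm, matching the stile x-width.


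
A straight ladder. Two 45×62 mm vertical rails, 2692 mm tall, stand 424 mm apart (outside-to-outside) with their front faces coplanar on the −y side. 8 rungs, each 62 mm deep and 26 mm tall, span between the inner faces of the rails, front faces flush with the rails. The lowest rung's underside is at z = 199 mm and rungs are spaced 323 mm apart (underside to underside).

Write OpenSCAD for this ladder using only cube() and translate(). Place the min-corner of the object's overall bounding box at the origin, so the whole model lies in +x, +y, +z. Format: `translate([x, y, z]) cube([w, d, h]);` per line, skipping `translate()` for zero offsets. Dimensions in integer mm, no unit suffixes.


cube([45, 62, 2692]);
translate([379, 0, 0]) cube([45, 62, 2692]);
translate([45, 0, 199]) cube([334, 62, 26]);
translate([45, 0, 522]) cube([334, 62, 26]);
translate([45, 0, 845]) cube([334, 62, 26]);
translate([45, 0, 1168]) cube([334, 62, 26]);
translate([45, 0, 1491]) cube([334, 62, 26]);
translate([45, 0, 1814]) cube([334, 62, 26]);
translate([45, 0, 2137]) cube([334, 62, 26]);
translate([45, 0, 2460]) cube([334, 62, 26]);


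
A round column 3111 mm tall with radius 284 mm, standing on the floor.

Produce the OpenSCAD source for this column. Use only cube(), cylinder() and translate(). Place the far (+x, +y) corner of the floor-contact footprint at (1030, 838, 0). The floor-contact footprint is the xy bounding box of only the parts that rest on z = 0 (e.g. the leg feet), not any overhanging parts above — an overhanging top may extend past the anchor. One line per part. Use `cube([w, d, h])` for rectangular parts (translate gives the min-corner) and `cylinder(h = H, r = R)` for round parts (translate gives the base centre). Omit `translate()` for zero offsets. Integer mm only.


translate([746, 554, 0]) cylinder(h = 3111, r = 284);


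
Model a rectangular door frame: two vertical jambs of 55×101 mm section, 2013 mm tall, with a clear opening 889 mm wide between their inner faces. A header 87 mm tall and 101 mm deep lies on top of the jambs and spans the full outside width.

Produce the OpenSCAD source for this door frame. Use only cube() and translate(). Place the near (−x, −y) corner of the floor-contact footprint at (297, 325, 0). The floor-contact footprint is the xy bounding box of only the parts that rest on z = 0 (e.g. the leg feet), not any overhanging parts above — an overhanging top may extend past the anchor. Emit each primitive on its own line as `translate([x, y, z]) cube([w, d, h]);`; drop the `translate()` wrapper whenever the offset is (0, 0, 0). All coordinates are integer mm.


translate([297, 325, 0]) cube([55, 101, 2013]);
translate([1241, 325, 0]) cube([55, 101, 2013]);
translate([297, 325, 2013]) cube([999, 101, 87]);


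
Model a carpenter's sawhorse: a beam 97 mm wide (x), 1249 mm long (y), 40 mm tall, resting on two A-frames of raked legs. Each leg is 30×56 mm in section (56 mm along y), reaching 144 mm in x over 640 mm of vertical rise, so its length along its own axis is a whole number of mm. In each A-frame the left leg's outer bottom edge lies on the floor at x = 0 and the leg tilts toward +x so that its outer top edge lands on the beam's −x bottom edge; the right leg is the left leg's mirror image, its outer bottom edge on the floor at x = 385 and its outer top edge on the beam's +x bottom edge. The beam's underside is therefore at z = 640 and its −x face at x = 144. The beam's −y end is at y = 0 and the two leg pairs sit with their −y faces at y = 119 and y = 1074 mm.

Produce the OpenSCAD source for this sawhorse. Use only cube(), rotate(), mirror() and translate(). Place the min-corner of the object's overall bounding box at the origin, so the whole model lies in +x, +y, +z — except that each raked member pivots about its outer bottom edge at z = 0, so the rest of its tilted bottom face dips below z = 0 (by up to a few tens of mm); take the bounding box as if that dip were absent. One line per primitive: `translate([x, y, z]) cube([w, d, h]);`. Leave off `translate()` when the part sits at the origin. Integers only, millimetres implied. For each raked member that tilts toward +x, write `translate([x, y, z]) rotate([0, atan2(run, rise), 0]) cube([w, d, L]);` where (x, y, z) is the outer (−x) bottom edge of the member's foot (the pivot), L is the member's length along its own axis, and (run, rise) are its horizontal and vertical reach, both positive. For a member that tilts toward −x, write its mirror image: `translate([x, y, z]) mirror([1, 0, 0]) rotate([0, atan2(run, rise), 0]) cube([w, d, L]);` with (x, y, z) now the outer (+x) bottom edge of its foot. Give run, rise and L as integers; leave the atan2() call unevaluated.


translate([144, 0, 640]) cube([97, 1249, 40]);
translate([0, 119, 0]) rotate([0, atan2(144, 640), 0]) cube([30, 56, 656]);
translate([385, 119, 0]) mirror([1, 0, 0]) rotate([0, atan2(144, 640), 0]) cube([30, 56, 656]);
translate([0, 1074, 0]) rotate([0, atan2(144, 640), 0]) cube([30, 56, 656]);
translate([385, 1074, 0]) mirror([1, 0, 0]) rotate([0, atan2(144, 640), 0]) cube([30, 56, 656]);


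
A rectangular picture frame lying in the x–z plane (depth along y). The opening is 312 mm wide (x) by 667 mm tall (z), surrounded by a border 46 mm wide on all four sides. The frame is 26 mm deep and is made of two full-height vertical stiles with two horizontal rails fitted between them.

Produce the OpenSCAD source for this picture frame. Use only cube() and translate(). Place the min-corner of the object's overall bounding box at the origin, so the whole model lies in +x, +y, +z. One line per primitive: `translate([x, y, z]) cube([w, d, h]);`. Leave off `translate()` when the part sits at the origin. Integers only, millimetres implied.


cube([46, 26, 759]);
translate([358, 0, 0]) cube([46, 26, 759]);
translate([46, 0, 0]) cube([312, 26, 46]);
translate([46, 0, 713]) cube([312, 26, 46]);


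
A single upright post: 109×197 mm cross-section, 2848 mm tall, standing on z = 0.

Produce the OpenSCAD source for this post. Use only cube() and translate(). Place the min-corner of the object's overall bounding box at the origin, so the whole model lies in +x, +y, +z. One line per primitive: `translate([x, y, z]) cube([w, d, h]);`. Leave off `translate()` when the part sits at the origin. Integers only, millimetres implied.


cube([109, 197, 2848]);


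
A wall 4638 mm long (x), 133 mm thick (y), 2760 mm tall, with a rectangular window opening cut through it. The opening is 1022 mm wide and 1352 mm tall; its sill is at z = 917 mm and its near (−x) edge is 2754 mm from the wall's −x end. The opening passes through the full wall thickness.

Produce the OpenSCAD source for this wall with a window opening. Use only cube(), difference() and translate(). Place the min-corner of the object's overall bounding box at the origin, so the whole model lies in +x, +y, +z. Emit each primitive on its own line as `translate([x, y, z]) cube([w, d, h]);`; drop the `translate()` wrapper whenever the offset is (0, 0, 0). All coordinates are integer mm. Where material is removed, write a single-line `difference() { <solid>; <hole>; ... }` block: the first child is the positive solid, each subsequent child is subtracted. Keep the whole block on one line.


difference() { cube([4638, 133, 2760]); translate([2754, 0, 917]) cube([1022, 133, 1352]); }
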